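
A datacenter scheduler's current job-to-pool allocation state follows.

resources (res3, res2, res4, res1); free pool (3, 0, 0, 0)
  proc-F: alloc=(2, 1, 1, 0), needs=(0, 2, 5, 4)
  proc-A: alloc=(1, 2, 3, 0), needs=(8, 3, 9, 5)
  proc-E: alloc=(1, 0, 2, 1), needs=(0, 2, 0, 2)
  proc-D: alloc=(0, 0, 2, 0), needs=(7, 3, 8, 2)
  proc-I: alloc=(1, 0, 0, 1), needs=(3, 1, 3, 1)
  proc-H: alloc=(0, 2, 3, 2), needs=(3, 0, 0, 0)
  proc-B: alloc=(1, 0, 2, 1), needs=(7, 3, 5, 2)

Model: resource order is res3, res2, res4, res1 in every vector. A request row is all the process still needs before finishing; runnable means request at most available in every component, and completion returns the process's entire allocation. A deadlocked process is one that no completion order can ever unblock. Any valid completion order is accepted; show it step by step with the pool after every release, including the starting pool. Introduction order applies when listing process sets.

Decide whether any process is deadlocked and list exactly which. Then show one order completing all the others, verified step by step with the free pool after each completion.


Nothing here is deadlocked.
Key observation: beginning at proc-H, releases accumulate fast enough that every process eventually fits.
A valid finishing order for the others: proc-H, proc-E, proc-I, proc-F, proc-B, proc-D, proc-A. Verifying each step:
  pool = (3, 0, 0, 0)
  proc-H needs (3, 0, 0, 0) <= (3, 0, 0, 0) -> finishes; pool += (0, 2, 3, 2) = (3, 2, 3, 2)
  proc-E needs (0, 2, 0, 2) <= (3, 2, 3, 2) -> finishes; pool += (1, 0, 2, 1) = (4, 2, 5, 3)
  proc-I needs (3, 1, 3, 1) <= (4, 2, 5, 3) -> finishes; pool += (1, 0, 0, 1) = (5, 2, 5, 4)
  proc-F needs (0, 2, 5, 4) <= (5, 2, 5, 4) -> finishes; pool += (2, 1, 1, 0) = (7, 3, 6, 4)
  proc-B needs (7, 3, 5, 2) <= (7, 3, 6, 4) -> finishes; pool += (1, 0, 2, 1) = (8, 3, 8, 5)
  proc-D needs (7, 3, 8, 2) <= (8, 3, 8, 5) -> finishes; pool += (0, 0, 2, 0) = (8, 3, 10, 5)
  proc-A needs (8, 3, 9, 5) <= (8, 3, 10, 5) -> finishes; pool += (1, 2, 3, 0) = (9, 5, 13, 5)


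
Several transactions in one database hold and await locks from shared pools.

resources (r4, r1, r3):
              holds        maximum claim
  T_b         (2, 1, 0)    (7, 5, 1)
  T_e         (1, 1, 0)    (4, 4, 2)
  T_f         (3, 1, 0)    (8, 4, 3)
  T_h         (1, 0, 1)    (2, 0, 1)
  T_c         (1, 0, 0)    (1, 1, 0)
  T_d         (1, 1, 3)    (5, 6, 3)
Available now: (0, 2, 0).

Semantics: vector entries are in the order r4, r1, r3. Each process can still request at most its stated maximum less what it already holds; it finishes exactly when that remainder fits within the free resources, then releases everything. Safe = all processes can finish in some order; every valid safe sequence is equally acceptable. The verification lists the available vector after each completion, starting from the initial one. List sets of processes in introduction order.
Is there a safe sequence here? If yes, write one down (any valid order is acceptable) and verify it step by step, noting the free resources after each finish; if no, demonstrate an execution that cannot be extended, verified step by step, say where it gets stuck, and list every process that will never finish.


UNSAFE.
Key observation: once T_c, T_h finish, the pool peaks at (2, 2, 1) — and every remaining process still needs more r4 than that.
A maximal execution: T_c, T_h — then nothing else fits. Check, step by step:
  pool = (0, 2, 0)
  run T_c (needs (0, 1, 0), free (0, 2, 0)); after release of (1, 0, 0) the pool is (1, 2, 0)
  run T_h (needs (1, 0, 0), free (1, 2, 0)); after release of (1, 0, 1) the pool is (2, 2, 1)
  T_b cannot run: need (5, 4, 1) vs free (2, 2, 1) (insufficient r4 and r1)
  T_e cannot run: need (3, 3, 2) vs free (2, 2, 1) (insufficient r4, r1 and r3)
  T_f cannot run: need (5, 3, 3) vs free (2, 2, 1) (insufficient r4, r1 and r3)
  T_d cannot run: need (4, 5, 0) vs free (2, 2, 1) (insufficient r4 and r1)
Never able to finish: T_b, T_e, T_f and T_d.


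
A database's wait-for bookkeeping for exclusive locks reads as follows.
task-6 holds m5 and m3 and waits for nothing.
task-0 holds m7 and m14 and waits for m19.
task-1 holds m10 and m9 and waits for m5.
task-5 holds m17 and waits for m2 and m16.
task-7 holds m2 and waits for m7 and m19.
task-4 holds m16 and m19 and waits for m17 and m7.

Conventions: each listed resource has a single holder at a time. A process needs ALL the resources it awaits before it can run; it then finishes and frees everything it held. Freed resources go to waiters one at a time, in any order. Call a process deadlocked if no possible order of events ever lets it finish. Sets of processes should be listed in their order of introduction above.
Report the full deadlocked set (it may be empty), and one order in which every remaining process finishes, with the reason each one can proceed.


Deadlocked: task-0, task-5, task-7 and task-4.
Key observation: the knot is the closed ring of waits task-0 -> task-4 -> task-0; task-5 and task-7 are caught in further circular waits.
The rest can finish in the order task-6, task-1.
Verifying each step:
  run task-6 (it waits on nothing); releases m5 and m3
  task-1: everything it awaited (m5) is free; runs, freeing m10 and m9


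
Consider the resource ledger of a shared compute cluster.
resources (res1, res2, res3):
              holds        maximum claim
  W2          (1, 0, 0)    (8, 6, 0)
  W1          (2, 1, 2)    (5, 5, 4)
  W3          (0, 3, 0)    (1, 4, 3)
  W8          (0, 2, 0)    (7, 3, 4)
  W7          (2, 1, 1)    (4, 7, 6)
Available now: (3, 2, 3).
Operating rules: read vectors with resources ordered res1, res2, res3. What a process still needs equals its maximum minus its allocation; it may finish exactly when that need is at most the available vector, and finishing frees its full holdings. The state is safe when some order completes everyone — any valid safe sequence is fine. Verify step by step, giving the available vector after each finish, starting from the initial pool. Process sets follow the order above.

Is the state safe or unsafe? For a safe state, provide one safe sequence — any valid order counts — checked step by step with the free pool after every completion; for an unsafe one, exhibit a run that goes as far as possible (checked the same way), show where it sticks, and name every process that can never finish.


SAFE — a valid safe sequence is W3, W1, W7, W8, W2.
Key observation: W3 marks the first exact bind of the order: its need (1, 1, 3) fits the free (3, 2, 3) with zero slack on a requested resource.
Check, step by step:
  pool = (3, 2, 3)
  run W3 (needs (1, 1, 3), free (3, 2, 3)); after release of (0, 3, 0) the pool is (3, 5, 3)
  run W1 (needs (3, 4, 2), free (3, 5, 3)); after release of (2, 1, 2) the pool is (5, 6, 5)
  run W7 (needs (2, 6, 5), free (5, 6, 5)); after release of (2, 1, 1) the pool is (7, 7, 6)
  run W8 (needs (7, 1, 4), free (7, 7, 6)); after release of (0, 2, 0) the pool is (7, 9, 6)
  run W2 (needs (7, 6, 0), free (7, 9, 6)); after release of (1, 0, 0) the pool is (8, 9, 6)


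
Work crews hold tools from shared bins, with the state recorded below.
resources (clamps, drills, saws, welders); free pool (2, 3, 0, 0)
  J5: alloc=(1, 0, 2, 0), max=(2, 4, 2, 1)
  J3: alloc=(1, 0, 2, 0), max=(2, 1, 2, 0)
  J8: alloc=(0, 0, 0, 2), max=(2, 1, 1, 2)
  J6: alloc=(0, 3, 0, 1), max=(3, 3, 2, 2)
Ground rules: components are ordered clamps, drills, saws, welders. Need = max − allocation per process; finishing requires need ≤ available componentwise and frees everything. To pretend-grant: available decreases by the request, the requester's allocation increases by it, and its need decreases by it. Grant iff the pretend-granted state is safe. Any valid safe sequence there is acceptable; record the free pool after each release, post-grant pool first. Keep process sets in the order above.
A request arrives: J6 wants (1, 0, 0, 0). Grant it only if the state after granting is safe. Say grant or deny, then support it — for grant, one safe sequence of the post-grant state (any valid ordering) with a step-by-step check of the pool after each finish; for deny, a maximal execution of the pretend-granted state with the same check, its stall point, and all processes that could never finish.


GRANT — the state after the grant stays safe, e.g. via J3, J8, J6, J5.
Key observation: (1, 3, 0, 0) free after granting still covers J3 first, and each release covers the next.
Check on the post-grant state, step by step:
  pool = (1, 3, 0, 0)
  J3 needs (1, 1, 0, 0) <= (1, 3, 0, 0) -> finishes; pool += (1, 0, 2, 0) = (2, 3, 2, 0)
  J8 needs (2, 1, 1, 0) <= (2, 3, 2, 0) -> finishes; pool += (0, 0, 0, 2) = (2, 3, 2, 2)
  J6 needs (2, 0, 2, 1) <= (2, 3, 2, 2) -> finishes; pool += (1, 3, 0, 1) = (3, 6, 2, 3)
  J5 needs (1, 4, 0, 1) <= (3, 6, 2, 3) -> finishes; pool += (1, 0, 2, 0) = (4, 6, 4, 3)


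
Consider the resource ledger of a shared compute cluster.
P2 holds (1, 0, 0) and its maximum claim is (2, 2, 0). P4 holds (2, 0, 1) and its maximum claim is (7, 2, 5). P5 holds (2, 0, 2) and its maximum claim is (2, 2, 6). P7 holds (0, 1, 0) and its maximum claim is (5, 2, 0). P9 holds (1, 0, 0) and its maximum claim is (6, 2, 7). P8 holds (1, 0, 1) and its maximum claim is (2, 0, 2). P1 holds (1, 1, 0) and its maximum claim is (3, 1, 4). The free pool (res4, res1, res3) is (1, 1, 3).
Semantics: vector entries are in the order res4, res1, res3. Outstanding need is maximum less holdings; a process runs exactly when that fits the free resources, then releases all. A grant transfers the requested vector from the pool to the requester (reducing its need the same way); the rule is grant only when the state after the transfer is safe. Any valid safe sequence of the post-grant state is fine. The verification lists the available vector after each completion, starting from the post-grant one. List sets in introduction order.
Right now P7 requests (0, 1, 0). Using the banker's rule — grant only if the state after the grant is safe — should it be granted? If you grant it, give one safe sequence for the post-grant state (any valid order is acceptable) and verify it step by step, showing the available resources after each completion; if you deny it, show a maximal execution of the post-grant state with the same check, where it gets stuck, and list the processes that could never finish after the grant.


DENY. Granting would leave the state unsafe.
Key observation: after P8, P1 the pool peaks at (3, 1, 4), and each blocked process is short somewhere: P2 on res1; P4 on res4, res1; P5 on res1; P7 on res4; P9 on res4, res1, res3.
On the post-grant state, P8, P1 is a maximal run — nothing extends it. Check, step by step:
  pool = (1, 0, 3)
  run P8 (needs (1, 0, 1), free (1, 0, 3)); after release of (1, 0, 1) the pool is (2, 0, 4)
  run P1 (needs (2, 0, 4), free (2, 0, 4)); after release of (1, 1, 0) the pool is (3, 1, 4)
  blocked: P2 wants (1, 2, 0), pool (3, 1, 4) — not enough res1
  blocked: P4 wants (5, 2, 4), pool (3, 1, 4) — not enough res4 and res1
  blocked: P5 wants (0, 2, 4), pool (3, 1, 4) — not enough res1
  blocked: P7 wants (5, 0, 0), pool (3, 1, 4) — not enough res4
  blocked: P9 wants (5, 2, 7), pool (3, 1, 4) — not enough res4, res1 and res3
Had the request been granted, P2, P4, P5, P7 and P9 could never finish.


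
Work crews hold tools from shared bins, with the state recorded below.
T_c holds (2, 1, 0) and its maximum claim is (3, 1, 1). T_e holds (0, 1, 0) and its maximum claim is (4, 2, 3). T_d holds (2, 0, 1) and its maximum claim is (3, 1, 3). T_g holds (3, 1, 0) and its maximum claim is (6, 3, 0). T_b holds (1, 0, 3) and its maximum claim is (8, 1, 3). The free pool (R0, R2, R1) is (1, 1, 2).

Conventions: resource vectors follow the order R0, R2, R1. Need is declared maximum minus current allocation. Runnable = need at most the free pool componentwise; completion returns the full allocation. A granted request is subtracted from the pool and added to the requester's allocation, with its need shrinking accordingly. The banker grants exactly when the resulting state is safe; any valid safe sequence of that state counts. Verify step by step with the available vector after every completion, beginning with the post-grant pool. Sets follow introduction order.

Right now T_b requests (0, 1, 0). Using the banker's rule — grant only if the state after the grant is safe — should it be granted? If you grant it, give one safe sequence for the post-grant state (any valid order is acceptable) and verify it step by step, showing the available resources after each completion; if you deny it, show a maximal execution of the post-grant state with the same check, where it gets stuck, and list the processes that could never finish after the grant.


GRANT — the state after the grant stays safe, e.g. via T_c, T_d, T_e, T_g, T_b.
Key observation: granting shrinks the pool to (1, 0, 2), yet T_c still fits and the chain goes through.
Step-by-step check of the post-grant state:
  pool = (1, 0, 2)
  run T_c (needs (1, 0, 1), free (1, 0, 2)); after release of (2, 1, 0) the pool is (3, 1, 2)
  run T_d (needs (1, 1, 2), free (3, 1, 2)); after release of (2, 0, 1) the pool is (5, 1, 3)
  run T_e (needs (4, 1, 3), free (5, 1, 3)); after release of (0, 1, 0) the pool is (5, 2, 3)
  run T_g (needs (3, 2, 0), free (5, 2, 3)); after release of (3, 1, 0) the pool is (8, 3, 3)
  run T_b (needs (7, 0, 0), free (8, 3, 3)); after release of (1, 1, 3) the pool is (9, 4, 6)


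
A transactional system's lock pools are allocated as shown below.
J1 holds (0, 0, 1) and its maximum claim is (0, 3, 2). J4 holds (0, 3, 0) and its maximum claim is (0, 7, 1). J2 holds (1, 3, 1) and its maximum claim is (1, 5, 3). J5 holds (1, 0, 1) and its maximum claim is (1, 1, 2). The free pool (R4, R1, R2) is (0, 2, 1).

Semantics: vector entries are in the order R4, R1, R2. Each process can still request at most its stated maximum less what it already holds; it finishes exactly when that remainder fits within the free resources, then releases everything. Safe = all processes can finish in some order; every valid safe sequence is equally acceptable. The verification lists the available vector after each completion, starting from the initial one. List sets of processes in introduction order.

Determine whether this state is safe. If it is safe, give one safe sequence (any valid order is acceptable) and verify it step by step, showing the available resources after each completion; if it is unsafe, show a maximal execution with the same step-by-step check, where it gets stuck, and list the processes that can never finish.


SAFE. One safe sequence: J5, J2, J1, J4.
Key observation: J5 marks the first exact bind of the order: its need (0, 1, 1) fits the free (0, 2, 1) with zero slack on a requested resource.
Verifying each step:
  pool = (0, 2, 1)
  J5: need (0, 1, 1) fits (0, 2, 1); releases (1, 0, 1), pool now (1, 2, 2)
  J2: need (0, 2, 2) fits (1, 2, 2); releases (1, 3, 1), pool now (2, 5, 3)
  J1: need (0, 3, 1) fits (2, 5, 3); releases (0, 0, 1), pool now (2, 5, 4)
  J4: need (0, 4, 1) fits (2, 5, 4); releases (0, 3, 0), pool now (2, 8, 4)


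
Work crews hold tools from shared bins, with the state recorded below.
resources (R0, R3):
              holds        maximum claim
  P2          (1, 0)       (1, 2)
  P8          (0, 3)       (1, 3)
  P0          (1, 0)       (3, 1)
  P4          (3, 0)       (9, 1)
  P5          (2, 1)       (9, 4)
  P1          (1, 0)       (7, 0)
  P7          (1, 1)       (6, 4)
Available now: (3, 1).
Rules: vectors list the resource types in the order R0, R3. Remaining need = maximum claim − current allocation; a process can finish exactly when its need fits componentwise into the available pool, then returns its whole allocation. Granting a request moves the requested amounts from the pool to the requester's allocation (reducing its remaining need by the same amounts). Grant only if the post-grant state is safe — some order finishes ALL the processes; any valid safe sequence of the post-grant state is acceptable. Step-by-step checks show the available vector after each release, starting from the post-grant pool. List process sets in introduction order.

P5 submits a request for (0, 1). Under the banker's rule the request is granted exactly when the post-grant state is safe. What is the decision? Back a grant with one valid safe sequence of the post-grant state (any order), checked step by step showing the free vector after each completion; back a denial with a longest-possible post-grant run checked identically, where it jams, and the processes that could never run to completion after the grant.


GRANT — the state after the grant stays safe, e.g. via P8, P2, P0, P7, P4, P1, P5.
Key observation: granting shrinks the pool to (3, 0), yet P8 still fits and the chain goes through.
Verifying the post-grant state step by step:
  pool = (3, 0)
  P8 needs (1, 0) <= (3, 0) -> finishes; pool += (0, 3) = (3, 3)
  P2 needs (0, 2) <= (3, 3) -> finishes; pool += (1, 0) = (4, 3)
  P0 needs (2, 1) <= (4, 3) -> finishes; pool += (1, 0) = (5, 3)
  P7 needs (5, 3) <= (5, 3) -> finishes; pool += (1, 1) = (6, 4)
  P4 needs (6, 1) <= (6, 4) -> finishes; pool += (3, 0) = (9, 4)
  P1 needs (6, 0) <= (9, 4) -> finishes; pool += (1, 0) = (10, 4)
  P5 needs (7, 2) <= (10, 4) -> finishes; pool += (2, 2) = (12, 6)


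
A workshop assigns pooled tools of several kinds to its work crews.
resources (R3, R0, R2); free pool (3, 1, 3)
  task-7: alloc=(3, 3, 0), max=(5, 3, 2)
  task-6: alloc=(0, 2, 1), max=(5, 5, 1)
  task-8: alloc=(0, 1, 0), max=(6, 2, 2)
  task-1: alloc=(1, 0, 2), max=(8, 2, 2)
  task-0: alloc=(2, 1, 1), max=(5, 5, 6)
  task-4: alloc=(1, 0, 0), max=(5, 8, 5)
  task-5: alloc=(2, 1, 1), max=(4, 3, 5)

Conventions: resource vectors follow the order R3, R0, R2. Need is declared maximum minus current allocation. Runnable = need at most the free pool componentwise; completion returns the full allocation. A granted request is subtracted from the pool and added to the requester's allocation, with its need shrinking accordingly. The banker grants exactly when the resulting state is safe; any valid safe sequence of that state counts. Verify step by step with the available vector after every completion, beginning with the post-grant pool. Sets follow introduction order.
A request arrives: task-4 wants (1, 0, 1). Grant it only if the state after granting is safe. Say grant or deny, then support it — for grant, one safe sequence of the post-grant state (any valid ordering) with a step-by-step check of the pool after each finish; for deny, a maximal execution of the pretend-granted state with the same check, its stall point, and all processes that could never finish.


DENY — the pretend-granted state is unsafe.
Key observation: after task-7, task-6 the pool peaks at (5, 6, 3), and each blocked process is short somewhere: task-8 on R3; task-1 on R3; task-0 on R2; task-4 on R0, R2; task-5 on R2.
After a pretend grant, a maximal execution: task-7, task-6 — then nothing else fits. Step-by-step check:
  pool = (2, 1, 2)
  run task-7 (needs (2, 0, 2), free (2, 1, 2)); after release of (3, 3, 0) the pool is (5, 4, 2)
  run task-6 (needs (5, 3, 0), free (5, 4, 2)); after release of (0, 2, 1) the pool is (5, 6, 3)
  task-8 still needs (6, 1, 2) but only (5, 6, 3) is free — short on R3
  task-1 still needs (7, 2, 0) but only (5, 6, 3) is free — short on R3
  task-0 still needs (3, 4, 5) but only (5, 6, 3) is free — short on R2
  task-4 still needs (3, 8, 4) but only (5, 6, 3) is free — short on R0 and R2
  task-5 still needs (2, 2, 4) but only (5, 6, 3) is free — short on R2
Post-grant, the permanently blocked set is task-8, task-1, task-0, task-4 and task-5.


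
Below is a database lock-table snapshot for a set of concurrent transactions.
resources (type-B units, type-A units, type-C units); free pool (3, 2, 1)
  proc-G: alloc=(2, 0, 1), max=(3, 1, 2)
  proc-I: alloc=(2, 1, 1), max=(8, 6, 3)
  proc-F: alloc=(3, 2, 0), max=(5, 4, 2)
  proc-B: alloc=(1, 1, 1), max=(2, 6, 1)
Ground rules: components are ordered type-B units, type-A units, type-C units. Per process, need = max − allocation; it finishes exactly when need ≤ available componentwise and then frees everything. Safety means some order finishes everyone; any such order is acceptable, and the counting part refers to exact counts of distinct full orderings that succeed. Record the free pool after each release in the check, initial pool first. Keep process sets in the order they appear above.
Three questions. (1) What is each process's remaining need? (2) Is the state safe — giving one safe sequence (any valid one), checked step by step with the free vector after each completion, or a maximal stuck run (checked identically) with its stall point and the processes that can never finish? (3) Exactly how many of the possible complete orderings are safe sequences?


(1) Outstanding need per process (order type-B units, type-A units, type-C units):
  proc-G: (1, 1, 1)
  proc-I: (6, 5, 2)
  proc-F: (2, 2, 2)
  proc-B: (1, 5, 0)
(2) UNSAFE — no complete ordering exists.
Key observation: no order helps: past proc-G, proc-F, the free pool tops out at (8, 4, 2), below what each blocked process needs in type-A units.
The run proc-G, proc-F cannot be extended any further. Walking it through:
  pool = (3, 2, 1)
  run proc-G (needs (1, 1, 1), free (3, 2, 1)); after release of (2, 0, 1) the pool is (5, 2, 2)
  run proc-F (needs (2, 2, 2), free (5, 2, 2)); after release of (3, 2, 0) the pool is (8, 4, 2)
  blocked: proc-I wants (6, 5, 2), pool (8, 4, 2) — not enough type-A units
  blocked: proc-B wants (1, 5, 0), pool (8, 4, 2) — not enough type-A units
Permanently blocked: proc-I and proc-B.
(3) Precisely 0 of the possible complete orderings are safe sequences.


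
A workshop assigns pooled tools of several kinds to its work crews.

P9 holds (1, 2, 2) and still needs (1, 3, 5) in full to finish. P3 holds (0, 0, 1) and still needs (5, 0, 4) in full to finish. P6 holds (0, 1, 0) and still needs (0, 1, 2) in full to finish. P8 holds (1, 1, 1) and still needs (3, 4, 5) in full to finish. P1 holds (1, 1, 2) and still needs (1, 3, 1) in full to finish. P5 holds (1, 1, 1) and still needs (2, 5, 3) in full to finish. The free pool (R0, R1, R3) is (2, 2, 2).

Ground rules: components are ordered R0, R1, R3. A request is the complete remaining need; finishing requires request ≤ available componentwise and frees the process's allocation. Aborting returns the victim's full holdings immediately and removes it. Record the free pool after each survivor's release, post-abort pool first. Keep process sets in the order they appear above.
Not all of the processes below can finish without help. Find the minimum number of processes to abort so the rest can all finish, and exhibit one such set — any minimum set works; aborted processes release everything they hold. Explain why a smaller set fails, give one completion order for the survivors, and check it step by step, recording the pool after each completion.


The answer: abort P3.
Key observation: before aborting P3, P8 was permanently blocked — no order could ever run it; afterwards it completes at step 3.
Minimality: the empty abort set fails — the state is deadlocked as it stands.
The survivors complete as P6, P1, P8, P5, P9. Verifying each step (starting from the post-abort pool):
  pool = (2, 2, 3)
  P6 needs (0, 1, 2) <= (2, 2, 3) -> finishes; pool += (0, 1, 0) = (2, 3, 3)
  P1 needs (1, 3, 1) <= (2, 3, 3) -> finishes; pool += (1, 1, 2) = (3, 4, 5)
  P8 needs (3, 4, 5) <= (3, 4, 5) -> finishes; pool += (1, 1, 1) = (4, 5, 6)
  P5 needs (2, 5, 3) <= (4, 5, 6) -> finishes; pool += (1, 1, 1) = (5, 6, 7)
  P9 needs (1, 3, 5) <= (5, 6, 7) -> finishes; pool += (1, 2, 2) = (6, 8, 9)


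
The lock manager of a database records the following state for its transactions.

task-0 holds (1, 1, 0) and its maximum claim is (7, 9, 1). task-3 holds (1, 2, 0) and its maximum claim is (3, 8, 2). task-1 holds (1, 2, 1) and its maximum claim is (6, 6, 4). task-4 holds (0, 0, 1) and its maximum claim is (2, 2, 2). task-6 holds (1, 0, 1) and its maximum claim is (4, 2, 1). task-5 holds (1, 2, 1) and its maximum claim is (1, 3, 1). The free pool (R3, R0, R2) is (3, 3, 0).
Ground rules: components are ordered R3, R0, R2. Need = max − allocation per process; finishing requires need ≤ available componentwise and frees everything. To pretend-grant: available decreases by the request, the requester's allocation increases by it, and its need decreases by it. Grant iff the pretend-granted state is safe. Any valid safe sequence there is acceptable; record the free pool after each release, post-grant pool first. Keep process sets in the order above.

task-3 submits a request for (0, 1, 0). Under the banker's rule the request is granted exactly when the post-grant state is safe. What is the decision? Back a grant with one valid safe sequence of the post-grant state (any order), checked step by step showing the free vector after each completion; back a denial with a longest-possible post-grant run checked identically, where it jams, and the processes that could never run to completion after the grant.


GRANT: granting preserves safety; a valid post-grant sequence is task-6, task-5, task-4, task-1, task-3, task-0.
Key observation: (3, 2, 0) free after granting still covers task-6 first, and each release covers the next.
Check on the post-grant state, step by step:
  pool = (3, 2, 0)
  task-6 needs (3, 2, 0) <= (3, 2, 0) -> finishes; pool += (1, 0, 1) = (4, 2, 1)
  task-5 needs (0, 1, 0) <= (4, 2, 1) -> finishes; pool += (1, 2, 1) = (5, 4, 2)
  task-4 needs (2, 2, 1) <= (5, 4, 2) -> finishes; pool += (0, 0, 1) = (5, 4, 3)
  task-1 needs (5, 4, 3) <= (5, 4, 3) -> finishes; pool += (1, 2, 1) = (6, 6, 4)
  task-3 needs (2, 5, 2) <= (6, 6, 4) -> finishes; pool += (1, 3, 0) = (7, 9, 4)
  task-0 needs (6, 8, 1) <= (7, 9, 4) -> finishes; pool += (1, 1, 0) = (8, 10, 4)


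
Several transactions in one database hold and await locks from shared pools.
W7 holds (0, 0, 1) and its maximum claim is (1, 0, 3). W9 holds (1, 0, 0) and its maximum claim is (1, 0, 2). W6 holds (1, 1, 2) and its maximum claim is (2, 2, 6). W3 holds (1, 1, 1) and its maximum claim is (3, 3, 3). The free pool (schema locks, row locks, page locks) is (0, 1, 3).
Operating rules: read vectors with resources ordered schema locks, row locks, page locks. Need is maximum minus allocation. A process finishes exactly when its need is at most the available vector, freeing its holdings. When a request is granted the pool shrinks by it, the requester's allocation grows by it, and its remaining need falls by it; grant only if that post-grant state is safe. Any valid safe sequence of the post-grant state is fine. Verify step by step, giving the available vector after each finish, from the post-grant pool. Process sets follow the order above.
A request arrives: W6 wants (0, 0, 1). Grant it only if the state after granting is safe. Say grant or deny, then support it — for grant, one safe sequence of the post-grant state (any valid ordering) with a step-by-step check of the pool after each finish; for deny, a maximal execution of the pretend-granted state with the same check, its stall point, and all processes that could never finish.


GRANT — the state after the grant stays safe, e.g. via W9, W7, W6, W3.
Key observation: granting shrinks the pool to (0, 1, 2), yet W9 still fits and the chain goes through.
Step-by-step check of the post-grant state:
  pool = (0, 1, 2)
  W9 needs (0, 0, 2) <= (0, 1, 2) -> finishes; pool += (1, 0, 0) = (1, 1, 2)
  W7 needs (1, 0, 2) <= (1, 1, 2) -> finishes; pool += (0, 0, 1) = (1, 1, 3)
  W6 needs (1, 1, 3) <= (1, 1, 3) -> finishes; pool += (1, 1, 3) = (2, 2, 6)
  W3 needs (2, 2, 2) <= (2, 2, 6) -> finishes; pool += (1, 1, 1) = (3, 3, 7)


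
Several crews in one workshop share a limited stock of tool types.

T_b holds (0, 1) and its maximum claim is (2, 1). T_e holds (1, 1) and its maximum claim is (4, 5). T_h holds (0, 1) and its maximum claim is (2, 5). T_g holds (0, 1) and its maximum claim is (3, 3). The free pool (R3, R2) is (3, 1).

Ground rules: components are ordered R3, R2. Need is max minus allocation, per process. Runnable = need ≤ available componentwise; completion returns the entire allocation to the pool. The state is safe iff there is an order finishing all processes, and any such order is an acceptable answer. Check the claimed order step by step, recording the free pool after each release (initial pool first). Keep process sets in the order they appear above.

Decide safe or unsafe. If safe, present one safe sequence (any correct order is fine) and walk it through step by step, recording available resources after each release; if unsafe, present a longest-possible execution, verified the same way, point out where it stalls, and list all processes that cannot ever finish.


UNSAFE — no complete ordering exists.
Key observation: the wall is R2: completing T_b, T_g brings the pool only to (3, 3), and all the rest need more.
Going as far as possible: T_b, T_g; after that, nothing fits. Check, step by step:
  pool = (3, 1)
  T_b needs (2, 0) <= (3, 1) -> finishes; pool += (0, 1) = (3, 2)
  T_g needs (3, 2) <= (3, 2) -> finishes; pool += (0, 1) = (3, 3)
  blocked: T_e wants (3, 4), pool (3, 3) — not enough R2
  blocked: T_h wants (2, 4), pool (3, 3) — not enough R2
Processes that can never finish: T_e and T_h.


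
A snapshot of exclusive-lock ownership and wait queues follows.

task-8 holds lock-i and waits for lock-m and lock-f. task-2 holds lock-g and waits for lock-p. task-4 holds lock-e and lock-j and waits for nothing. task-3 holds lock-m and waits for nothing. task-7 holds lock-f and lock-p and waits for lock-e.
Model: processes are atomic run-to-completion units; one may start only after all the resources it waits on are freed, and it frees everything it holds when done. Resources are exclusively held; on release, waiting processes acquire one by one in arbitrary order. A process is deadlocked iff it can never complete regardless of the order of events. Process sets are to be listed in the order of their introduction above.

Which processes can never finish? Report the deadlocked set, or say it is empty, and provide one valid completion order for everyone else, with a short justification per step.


Nothing here is deadlocked.
Key observation: no waiting chain loops back on itself — every chain ends at a process that waits on nothing, so everyone eventually runs.
One completion order for the rest: task-4, task-3, task-7, task-2, task-8.
Verifying each step:
  task-4 waits on nothing -> runs at once and releases lock-e and lock-j
  task-3 waits on nothing -> runs at once and releases lock-m
  task-7: everything it awaited (lock-e) is free; runs, freeing lock-f and lock-p
  task-2: everything it awaited (lock-p) is free; runs, freeing lock-g
  task-8: everything it awaited (lock-m and lock-f) is free; runs, freeing lock-i


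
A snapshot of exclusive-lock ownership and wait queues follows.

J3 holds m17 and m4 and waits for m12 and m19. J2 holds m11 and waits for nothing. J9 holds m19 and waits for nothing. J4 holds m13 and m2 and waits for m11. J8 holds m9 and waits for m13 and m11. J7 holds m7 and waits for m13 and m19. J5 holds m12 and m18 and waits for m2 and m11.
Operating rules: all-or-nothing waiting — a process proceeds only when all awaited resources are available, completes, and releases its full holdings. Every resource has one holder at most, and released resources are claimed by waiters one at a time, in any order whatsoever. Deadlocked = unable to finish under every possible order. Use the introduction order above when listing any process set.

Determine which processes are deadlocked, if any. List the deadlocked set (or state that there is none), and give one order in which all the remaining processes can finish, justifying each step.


The deadlocked set is empty.
Key observation: there is no circular wait here — follow any chain and it reaches a process that is free to run now.
The rest can finish in the order J2, J4, J9, J8, J7, J5, J3.
Verifying each step:
  run J2 (it waits on nothing); releases m11
  J4 waits on m11 — all released -> runs and releases m13 and m2
  run J9 (it waits on nothing); releases m19
  J8 waits on m13 and m11 — all released -> runs and releases m9
  J7 waits on m13 and m19 — all released -> runs and releases m7
  J5 waits on m2 and m11 — all released -> runs and releases m12 and m18
  J3 waits on m12 and m19 — all released -> runs and releases m17 and m4


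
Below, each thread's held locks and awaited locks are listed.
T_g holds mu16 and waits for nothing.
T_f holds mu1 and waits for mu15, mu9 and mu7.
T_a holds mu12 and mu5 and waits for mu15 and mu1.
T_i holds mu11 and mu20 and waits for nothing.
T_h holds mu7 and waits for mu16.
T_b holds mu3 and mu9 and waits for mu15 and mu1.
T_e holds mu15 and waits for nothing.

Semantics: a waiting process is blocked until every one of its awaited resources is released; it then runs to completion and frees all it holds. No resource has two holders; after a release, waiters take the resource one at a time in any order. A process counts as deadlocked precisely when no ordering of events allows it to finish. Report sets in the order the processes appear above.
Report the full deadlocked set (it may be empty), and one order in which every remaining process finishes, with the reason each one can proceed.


Deadlocked set: T_f, T_a and T_b.
Key observation: the cycle T_f -> T_b -> T_f can never break — each member waits on the next; T_a waits into the deadlock from upstream.
One completion order for the rest: T_g, T_i, T_h, T_e.
Check, step by step:
  run T_g (it waits on nothing); releases mu16
  run T_i (it waits on nothing); releases mu11 and mu20
  T_h waits on mu16 — all released -> runs and releases mu7
  run T_e (it waits on nothing); releases mu15


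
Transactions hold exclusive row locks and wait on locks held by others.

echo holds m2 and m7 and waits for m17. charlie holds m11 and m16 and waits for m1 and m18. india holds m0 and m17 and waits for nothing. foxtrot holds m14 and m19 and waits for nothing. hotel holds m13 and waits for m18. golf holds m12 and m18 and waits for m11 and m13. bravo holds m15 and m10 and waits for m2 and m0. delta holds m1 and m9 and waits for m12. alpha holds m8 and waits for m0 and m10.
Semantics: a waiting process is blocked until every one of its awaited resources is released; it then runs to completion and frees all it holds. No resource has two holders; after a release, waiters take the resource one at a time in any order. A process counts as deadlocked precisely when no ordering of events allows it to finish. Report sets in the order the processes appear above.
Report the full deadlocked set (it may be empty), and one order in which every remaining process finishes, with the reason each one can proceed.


The deadlocked set is charlie, hotel, golf and delta.
Key observation: the loop charlie -> golf -> charlie blocks itself forever; hotel and delta are caught in further circular waits.
The rest can finish in the order india, echo, foxtrot, bravo, alpha.
Step-by-step check:
  india: no waits; runs immediately, freeing m0 and m17
  echo waits on m17 — all released -> runs and releases m2 and m7
  foxtrot: no waits; runs immediately, freeing m14 and m19
  bravo waits on m2 and m0 — all released -> runs and releases m15 and m10
  alpha waits on m0 and m10 — all released -> runs and releases m8


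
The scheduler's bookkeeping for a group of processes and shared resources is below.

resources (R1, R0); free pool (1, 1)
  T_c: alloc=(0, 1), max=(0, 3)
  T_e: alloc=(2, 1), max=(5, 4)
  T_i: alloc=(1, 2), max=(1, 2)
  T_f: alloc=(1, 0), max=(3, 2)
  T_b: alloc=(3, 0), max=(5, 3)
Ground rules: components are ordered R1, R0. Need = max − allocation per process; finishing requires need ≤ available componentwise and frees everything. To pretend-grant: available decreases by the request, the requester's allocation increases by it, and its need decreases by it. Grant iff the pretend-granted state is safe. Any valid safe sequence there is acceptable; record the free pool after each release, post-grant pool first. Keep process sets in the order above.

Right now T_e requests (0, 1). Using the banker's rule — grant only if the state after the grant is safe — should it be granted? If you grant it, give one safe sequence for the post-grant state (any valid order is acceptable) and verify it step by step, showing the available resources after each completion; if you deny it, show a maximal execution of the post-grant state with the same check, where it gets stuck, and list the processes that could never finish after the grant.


GRANT: granting preserves safety; a valid post-grant sequence is T_i, T_f, T_c, T_b, T_e.
Key observation: post-grant, (1, 0) remains, and an order beginning with T_i completes everyone.
Check on the post-grant state, step by step:
  pool = (1, 0)
  T_i: need (0, 0) fits (1, 0); releases (1, 2), pool now (2, 2)
  T_f: need (2, 2) fits (2, 2); releases (1, 0), pool now (3, 2)
  T_c: need (0, 2) fits (3, 2); releases (0, 1), pool now (3, 3)
  T_b: need (2, 3) fits (3, 3); releases (3, 0), pool now (6, 3)
  T_e: need (3, 2) fits (6, 3); releases (2, 2), pool now (8, 5)


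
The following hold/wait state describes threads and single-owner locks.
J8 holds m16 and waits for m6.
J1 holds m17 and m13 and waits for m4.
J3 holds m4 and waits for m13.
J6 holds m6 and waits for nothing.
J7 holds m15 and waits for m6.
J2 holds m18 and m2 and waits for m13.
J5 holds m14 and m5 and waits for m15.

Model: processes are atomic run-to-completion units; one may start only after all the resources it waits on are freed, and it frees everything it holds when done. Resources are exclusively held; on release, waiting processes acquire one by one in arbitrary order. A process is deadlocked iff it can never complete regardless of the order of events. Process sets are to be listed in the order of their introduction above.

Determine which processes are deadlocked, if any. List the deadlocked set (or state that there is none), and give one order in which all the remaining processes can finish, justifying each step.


The deadlocked set is J1, J3 and J2.
Key observation: the cycle J1 -> J3 -> J1 can never break — each member waits on the next; J2 waits into the deadlock from upstream.
One completion order for the rest: J6, J7, J5, J8.
Verifying each step:
  run J6 (it waits on nothing); releases m6
  J7 waits on m6 — all released -> runs and releases m15
  J5 waits on m15 — all released -> runs and releases m14 and m5
  J8 waits on m6 — all released -> runs and releases m16


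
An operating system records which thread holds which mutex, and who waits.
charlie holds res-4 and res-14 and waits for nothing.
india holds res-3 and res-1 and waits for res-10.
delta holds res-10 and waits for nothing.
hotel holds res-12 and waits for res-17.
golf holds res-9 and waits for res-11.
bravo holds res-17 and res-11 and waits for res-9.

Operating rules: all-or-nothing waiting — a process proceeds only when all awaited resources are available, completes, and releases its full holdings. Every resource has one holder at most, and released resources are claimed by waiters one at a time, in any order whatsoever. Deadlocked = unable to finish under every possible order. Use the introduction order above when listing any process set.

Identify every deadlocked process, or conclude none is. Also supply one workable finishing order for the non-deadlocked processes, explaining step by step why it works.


Deadlocked set: hotel, golf and bravo.
Key observation: along bravo -> golf -> bravo, each member waits on what the next one holds — a deadlock; hotel waits into the deadlock from upstream.
One completion order for the rest: delta, india, charlie.
Step-by-step check:
  delta: no waits; runs immediately, freeing res-10
  india: everything it awaited (res-10) is free; runs, freeing res-3 and res-1
  charlie: no waits; runs immediately, freeing res-4 and res-14


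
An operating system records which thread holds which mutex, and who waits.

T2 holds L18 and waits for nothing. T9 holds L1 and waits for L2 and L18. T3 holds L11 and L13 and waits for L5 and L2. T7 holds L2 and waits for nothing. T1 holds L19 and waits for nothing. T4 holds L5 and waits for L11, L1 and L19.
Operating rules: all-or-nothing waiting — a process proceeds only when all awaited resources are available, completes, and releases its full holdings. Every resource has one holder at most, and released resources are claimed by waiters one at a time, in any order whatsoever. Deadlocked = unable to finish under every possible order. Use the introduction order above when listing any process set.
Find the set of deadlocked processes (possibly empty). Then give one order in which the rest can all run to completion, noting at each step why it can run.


Deadlocked: T3 and T4.
Key observation: T3 -> T4 -> T3 is a circular wait — nothing in it can go first; no other process is dragged down with it.
The rest can finish in the order T1, T7, T2, T9.
Step-by-step check:
  T1: no waits; runs immediately, freeing L19
  T7: no waits; runs immediately, freeing L2
  T2: no waits; runs immediately, freeing L18
  T9 waits on L2 and L18 — all released -> runs and releases L1
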